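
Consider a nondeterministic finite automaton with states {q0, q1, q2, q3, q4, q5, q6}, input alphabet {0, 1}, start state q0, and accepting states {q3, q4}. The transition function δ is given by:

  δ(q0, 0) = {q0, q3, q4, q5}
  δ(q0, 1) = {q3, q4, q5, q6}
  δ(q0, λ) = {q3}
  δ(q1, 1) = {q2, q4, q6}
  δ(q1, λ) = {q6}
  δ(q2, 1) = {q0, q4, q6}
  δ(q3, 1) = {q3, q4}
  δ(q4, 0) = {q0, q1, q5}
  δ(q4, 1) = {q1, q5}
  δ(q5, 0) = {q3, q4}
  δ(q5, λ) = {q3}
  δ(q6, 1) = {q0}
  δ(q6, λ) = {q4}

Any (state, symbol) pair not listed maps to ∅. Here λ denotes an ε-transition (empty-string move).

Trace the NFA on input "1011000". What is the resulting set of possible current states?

Start: ε-closure({q0}) = {q0, q3}.
Read '1': q0→{q3, q4, q5, q6}, q3→{q3, q4}; now {q3, q4, q5, q6}.
Read '0': q3→∅, q4→{q0, q1, q5}, q5→{q3, q4}, q6→∅; union {q0, q1, q3, q4, q5}; ε-closure = {q0, q1, q3, q4, q5, q6}.
Read '1': q0→{q3, q4, q5, q6}, q1→{q2, q4, q6}, q3→{q3, q4}, q4→{q1, q5}, q5→∅, q6→{q0}; now {q0, q1, q2, q3, q4, q5, q6}.
Read '1': q0→{q3, q4, q5, q6}, q1→{q2, q4, q6}, q2→{q0, q4, q6}, q3→{q3, q4}, q4→{q1, q5}, q5→∅, q6→{q0}; now {q0, q1, q2, q3, q4, q5, q6}.
Read '0': q0→{q0, q3, q4, q5}, q1→∅, q2→∅, q3→∅, q4→{q0, q1, q5}, q5→{q3, q4}, q6→∅; union {q0, q1, q3, q4, q5}; ε-closure = {q0, q1, q3, q4, q5, q6}.
Read '0': q0→{q0, q3, q4, q5}, q1→∅, q3→∅, q4→{q0, q1, q5}, q5→{q3, q4}, q6→∅; union {q0, q1, q3, q4, q5}; ε-closure = {q0, q1, q3, q4, q5, q6}.
Read '0': q0→{q0, q3, q4, q5}, q1→∅, q3→∅, q4→{q0, q1, q5}, q5→{q3, q4}, q6→∅; union {q0, q1, q3, q4, q5}; ε-closure = {q0, q1, q3, q4, q5, q6}.

{q0, q1, q3, q4, q5, q6}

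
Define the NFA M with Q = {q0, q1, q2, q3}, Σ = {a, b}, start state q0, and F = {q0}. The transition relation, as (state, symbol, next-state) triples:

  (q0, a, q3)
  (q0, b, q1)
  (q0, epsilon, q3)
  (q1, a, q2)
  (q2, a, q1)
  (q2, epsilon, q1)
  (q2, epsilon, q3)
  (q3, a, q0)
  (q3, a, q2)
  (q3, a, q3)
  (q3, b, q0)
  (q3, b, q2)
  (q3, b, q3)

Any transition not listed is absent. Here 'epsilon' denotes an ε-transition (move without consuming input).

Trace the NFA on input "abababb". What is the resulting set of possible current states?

{q0, q1, q2, q3}

Start: ε-closure({q0}) = {q0, q3}.
Read 'a': {q0, q3} → {q0, q1, q2, q3}.
Read 'b': {q0, q1, q2, q3} → {q0, q1, q2, q3}.
Read 'a': {q0, q1, q2, q3} → {q0, q1, q2, q3}.
Read 'b': {q0, q1, q2, q3} → {q0, q1, q2, q3}.
Read 'a': {q0, q1, q2, q3} → {q0, q1, q2, q3}.
Read 'b': {q0, q1, q2, q3} → {q0, q1, q2, q3}.
Read 'b': {q0, q1, q2, q3} → {q0, q1, q2, q3}.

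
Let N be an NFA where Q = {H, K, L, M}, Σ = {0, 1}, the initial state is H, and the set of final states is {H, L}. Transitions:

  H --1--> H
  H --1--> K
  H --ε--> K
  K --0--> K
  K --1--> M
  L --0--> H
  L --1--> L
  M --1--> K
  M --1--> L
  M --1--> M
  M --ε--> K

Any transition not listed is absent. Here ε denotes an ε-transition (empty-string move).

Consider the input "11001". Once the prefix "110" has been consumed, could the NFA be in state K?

Start: ε-closure({H}) = {H, K}.
Read '1': {H, K} → {H, K, M}.
Read '1': {H, K, M} → {H, K, L, M}.
Read '0': {H, K, L, M} → {H, K}.
State K is in {H, K}.

Yes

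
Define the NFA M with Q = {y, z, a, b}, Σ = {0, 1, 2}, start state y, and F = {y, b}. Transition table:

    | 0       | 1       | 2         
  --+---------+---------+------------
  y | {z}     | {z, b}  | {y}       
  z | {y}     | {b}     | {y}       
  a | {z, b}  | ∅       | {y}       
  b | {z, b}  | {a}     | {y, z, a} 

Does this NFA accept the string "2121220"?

No

Start in {y}.
Read '2': {y} → {y}.
Read '1': {y} → {z, b}.
Read '2': {z, b} → {y, z, a}.
Read '1': {y, z, a} → {z, b}.
Read '2': {z, b} → {y, z, a}.
Read '2': {y, z, a} → {y}.
Read '0': {y} → {z}.
The final set {z} contains no accepting state.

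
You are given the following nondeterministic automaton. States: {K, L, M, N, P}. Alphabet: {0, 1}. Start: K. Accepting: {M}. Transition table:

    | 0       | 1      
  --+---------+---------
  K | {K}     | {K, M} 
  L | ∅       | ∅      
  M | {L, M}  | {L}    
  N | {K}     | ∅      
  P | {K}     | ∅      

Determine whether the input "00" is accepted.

No

Start in {K}.
Read '0': K→{K}; now {K}.
Read '0': K→{K}; now {K}.
The final set {K} contains no accepting state.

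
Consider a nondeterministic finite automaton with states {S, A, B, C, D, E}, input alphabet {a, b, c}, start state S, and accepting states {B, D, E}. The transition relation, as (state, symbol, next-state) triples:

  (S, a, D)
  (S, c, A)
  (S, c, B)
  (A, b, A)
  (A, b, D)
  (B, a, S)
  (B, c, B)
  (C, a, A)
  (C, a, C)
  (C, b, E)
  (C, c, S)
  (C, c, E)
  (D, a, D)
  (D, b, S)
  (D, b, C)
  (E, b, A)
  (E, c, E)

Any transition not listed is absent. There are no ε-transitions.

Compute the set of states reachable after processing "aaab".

{S, C}

Start in {S}.
Read 'a': S→{D}; now {D}.
Read 'a': D→{D}; now {D}.
Read 'a': D→{D}; now {D}.
Read 'b': D→{S, C}; now {S, C}.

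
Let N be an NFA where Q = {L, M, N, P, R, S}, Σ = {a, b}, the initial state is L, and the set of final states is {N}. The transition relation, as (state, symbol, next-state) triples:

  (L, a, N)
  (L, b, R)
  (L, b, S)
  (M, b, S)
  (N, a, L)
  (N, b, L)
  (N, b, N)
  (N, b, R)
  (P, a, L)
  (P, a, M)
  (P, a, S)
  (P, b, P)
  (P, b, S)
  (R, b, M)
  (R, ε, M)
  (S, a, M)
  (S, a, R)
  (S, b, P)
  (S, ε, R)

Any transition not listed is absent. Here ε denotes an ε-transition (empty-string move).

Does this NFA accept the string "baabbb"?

Start in {L}.
Read 'b': {L} → {M, R, S}.
Read 'a': {M, R, S} → {M, R}.
Read 'a': {M, R} → ∅.
The set is empty and remains empty for the remaining 3 symbols.
The final set ∅ contains no accepting state.

No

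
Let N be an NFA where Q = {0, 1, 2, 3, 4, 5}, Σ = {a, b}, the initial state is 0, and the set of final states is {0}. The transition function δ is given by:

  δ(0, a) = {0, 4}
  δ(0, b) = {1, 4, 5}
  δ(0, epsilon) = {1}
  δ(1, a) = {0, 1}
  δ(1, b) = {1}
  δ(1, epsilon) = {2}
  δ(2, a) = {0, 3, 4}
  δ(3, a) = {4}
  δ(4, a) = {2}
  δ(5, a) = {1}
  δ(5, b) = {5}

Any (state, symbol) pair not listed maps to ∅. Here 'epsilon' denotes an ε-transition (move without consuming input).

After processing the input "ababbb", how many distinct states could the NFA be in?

Start: ε-closure({0}) = {0, 1, 2}.
Read 'a': 0→{0, 4}, 1→{0, 1}, 2→{0, 3, 4}; union {0, 1, 3, 4}; ε-closure = {0, 1, 2, 3, 4}.
Read 'b': 0→{1, 4, 5}, 1→{1}, 2→∅, 3→∅, 4→∅; union {1, 4, 5}; ε-closure = {1, 2, 4, 5}.
Read 'a': 1→{0, 1}, 2→{0, 3, 4}, 4→{2}, 5→{1}; now {0, 1, 2, 3, 4}.
Read 'b': 0→{1, 4, 5}, 1→{1}, 2→∅, 3→∅, 4→∅; union {1, 4, 5}; ε-closure = {1, 2, 4, 5}.
Read 'b': 1→{1}, 2→∅, 4→∅, 5→{5}; union {1, 5}; ε-closure = {1, 2, 5}.
Read 'b': 1→{1}, 2→∅, 5→{5}; union {1, 5}; ε-closure = {1, 2, 5}.
That set has 3 states.

3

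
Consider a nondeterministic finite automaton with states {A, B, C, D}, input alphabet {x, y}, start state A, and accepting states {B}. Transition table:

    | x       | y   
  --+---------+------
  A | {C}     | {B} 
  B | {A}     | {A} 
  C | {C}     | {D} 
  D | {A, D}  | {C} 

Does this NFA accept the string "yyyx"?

Start in {A}.
Read 'y': {A} → {B}.
Read 'y': {B} → {A}.
Read 'y': {A} → {B}.
Read 'x': {B} → {A}.
The final set {A} contains no accepting state.

No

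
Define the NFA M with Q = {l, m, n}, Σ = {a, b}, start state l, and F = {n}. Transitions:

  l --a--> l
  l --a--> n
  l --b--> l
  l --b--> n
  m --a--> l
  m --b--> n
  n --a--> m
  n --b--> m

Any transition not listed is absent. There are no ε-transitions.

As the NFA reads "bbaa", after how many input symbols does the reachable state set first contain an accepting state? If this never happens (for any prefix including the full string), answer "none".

Start in {l}.
Read 'b': l→{l, n}; now {l, n}.
None of the earlier sets intersect F, but {l, n} does.

1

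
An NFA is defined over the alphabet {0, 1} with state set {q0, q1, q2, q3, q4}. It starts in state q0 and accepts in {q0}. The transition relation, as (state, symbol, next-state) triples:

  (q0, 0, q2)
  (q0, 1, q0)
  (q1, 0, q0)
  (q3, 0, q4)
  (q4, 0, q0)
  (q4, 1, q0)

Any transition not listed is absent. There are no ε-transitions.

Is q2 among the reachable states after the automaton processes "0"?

Yes

Start in {q0}.
Read '0': {q0} → {q2}.
State q2 is in {q2}.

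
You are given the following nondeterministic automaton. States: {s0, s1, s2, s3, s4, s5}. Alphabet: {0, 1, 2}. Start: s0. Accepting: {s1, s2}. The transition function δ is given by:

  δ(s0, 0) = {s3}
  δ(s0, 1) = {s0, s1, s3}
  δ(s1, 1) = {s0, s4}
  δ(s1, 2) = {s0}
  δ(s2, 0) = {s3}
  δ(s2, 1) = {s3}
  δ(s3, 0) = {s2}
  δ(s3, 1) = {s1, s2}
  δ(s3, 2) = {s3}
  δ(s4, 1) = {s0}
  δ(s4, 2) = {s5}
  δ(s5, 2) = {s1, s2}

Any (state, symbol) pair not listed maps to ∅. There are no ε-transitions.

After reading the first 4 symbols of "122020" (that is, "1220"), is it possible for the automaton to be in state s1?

Start in {s0}.
Read '1': s0→{s0, s1, s3}; now {s0, s1, s3}.
Read '2': s0→∅, s1→{s0}, s3→{s3}; now {s0, s3}.
Read '2': s0→∅, s3→{s3}; now {s3}.
Read '0': s3→{s2}; now {s2}.
State s1 is not in {s2}.

No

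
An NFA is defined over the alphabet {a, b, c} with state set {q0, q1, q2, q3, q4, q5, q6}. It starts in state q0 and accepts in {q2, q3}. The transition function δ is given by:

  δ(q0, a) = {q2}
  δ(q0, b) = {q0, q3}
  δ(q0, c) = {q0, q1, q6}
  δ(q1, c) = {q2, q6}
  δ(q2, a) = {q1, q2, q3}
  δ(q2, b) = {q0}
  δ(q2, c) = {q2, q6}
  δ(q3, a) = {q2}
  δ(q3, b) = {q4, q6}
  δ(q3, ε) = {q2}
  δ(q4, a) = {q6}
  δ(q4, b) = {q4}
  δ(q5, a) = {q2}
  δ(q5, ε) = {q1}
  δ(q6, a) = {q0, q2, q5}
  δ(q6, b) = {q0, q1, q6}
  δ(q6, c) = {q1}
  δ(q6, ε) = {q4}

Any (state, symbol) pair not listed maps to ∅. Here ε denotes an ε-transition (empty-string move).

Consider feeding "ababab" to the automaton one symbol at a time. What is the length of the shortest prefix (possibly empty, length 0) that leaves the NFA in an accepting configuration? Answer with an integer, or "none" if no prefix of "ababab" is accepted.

Start in {q0}.
Read 'a': {q0} → {q2}.
None of the earlier sets intersect F, but {q2} does.

1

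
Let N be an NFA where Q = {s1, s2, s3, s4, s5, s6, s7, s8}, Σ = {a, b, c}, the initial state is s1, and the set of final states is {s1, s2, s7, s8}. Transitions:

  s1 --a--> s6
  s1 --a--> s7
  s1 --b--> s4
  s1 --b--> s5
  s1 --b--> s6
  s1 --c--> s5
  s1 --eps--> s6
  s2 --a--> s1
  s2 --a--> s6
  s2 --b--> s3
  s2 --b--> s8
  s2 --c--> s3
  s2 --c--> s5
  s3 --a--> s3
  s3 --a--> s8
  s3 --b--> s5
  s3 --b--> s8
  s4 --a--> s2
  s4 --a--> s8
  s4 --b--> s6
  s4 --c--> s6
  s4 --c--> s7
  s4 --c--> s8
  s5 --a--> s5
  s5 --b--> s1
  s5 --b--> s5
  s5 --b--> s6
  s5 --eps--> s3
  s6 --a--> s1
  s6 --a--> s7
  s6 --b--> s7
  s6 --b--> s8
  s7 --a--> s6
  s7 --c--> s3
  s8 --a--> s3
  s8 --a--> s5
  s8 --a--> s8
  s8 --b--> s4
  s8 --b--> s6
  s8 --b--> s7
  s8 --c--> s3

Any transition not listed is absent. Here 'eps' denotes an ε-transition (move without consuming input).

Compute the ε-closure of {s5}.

{s3, s5}

Begin with {s5}.
ε-move s5 → s3; add s3.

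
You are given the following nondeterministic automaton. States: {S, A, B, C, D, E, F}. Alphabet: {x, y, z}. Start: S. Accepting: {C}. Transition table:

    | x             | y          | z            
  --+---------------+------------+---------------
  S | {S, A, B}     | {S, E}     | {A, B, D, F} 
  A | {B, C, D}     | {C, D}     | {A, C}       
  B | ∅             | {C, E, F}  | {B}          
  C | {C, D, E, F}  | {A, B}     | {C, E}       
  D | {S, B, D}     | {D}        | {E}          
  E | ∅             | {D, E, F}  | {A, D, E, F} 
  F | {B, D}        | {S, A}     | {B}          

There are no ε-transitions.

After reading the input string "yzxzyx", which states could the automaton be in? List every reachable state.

Start in {S}.
Read 'y': {S} → {S, E}.
Read 'z': {S, E} → {A, B, D, E, F}.
Read 'x': {A, B, D, E, F} → {S, B, C, D}.
Read 'z': {S, B, C, D} → {A, B, C, D, E, F}.
Read 'y': {A, B, C, D, E, F} → {S, A, B, C, D, E, F}.
Read 'x': {S, A, B, C, D, E, F} → {S, A, B, C, D, E, F}.

{S, A, B, C, D, E, F}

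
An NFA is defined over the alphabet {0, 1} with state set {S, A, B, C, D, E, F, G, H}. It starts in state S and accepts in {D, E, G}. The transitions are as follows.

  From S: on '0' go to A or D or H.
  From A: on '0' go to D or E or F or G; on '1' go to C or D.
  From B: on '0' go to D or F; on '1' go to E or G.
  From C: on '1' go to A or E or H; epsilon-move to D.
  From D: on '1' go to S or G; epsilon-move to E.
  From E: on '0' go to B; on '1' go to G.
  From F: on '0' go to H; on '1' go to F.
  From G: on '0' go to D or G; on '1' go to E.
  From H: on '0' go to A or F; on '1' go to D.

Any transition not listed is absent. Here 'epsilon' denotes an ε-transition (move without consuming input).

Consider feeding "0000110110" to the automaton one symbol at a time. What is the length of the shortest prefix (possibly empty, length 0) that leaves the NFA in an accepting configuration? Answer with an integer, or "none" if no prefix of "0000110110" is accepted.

Start in {S}.
Read '0': {S} → {A, D, E, H}.
None of the earlier sets intersect F, but {A, D, E, H} does.

1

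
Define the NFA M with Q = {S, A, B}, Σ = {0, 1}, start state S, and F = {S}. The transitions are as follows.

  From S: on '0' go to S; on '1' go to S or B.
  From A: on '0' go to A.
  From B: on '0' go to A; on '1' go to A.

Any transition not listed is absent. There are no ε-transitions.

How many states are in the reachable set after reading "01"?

Start in {S}.
Read '0': {S} → {S}.
Read '1': {S} → {S, B}.
That set has 2 states.

2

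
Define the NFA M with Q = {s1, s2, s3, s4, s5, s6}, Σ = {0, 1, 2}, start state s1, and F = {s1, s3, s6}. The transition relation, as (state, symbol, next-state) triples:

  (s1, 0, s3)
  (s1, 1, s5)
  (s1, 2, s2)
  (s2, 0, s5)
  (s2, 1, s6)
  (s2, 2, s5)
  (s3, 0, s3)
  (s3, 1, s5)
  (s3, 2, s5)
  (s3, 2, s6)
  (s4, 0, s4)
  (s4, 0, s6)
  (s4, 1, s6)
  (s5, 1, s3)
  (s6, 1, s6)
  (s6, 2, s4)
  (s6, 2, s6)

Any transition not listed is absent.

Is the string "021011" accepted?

Yes

Start in {s1}.
Read '0': {s1} → {s3}.
Read '2': {s3} → {s5, s6}.
Read '1': {s5, s6} → {s3, s6}.
Read '0': {s3, s6} → {s3}.
Read '1': {s3} → {s5}.
Read '1': {s5} → {s3}.
The final set {s3} contains the accepting state s3.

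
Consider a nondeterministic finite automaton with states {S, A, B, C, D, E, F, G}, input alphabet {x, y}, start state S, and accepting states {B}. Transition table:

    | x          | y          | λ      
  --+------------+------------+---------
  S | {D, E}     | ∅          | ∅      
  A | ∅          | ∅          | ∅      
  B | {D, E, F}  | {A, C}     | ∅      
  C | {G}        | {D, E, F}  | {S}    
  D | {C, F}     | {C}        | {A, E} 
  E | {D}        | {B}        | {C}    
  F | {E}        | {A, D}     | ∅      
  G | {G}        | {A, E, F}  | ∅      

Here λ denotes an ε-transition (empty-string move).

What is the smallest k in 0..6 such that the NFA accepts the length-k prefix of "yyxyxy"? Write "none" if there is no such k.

Start in {S}.
Read 'y': S→∅; now ∅.
The set is empty and remains empty for the remaining 5 symbols.
No reachable set along the way intersects F.

none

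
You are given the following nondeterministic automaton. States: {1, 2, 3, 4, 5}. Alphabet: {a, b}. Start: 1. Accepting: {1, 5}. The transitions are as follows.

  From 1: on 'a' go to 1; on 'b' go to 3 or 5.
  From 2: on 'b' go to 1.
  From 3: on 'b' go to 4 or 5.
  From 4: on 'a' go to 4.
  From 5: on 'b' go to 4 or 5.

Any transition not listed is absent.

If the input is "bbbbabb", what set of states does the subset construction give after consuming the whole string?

Start in {1}.
Read 'b': 1→{3, 5}; now {3, 5}.
Read 'b': 3→{4, 5}, 5→{4, 5}; now {4, 5}.
Read 'b': 4→∅, 5→{4, 5}; now {4, 5}.
Read 'b': 4→∅, 5→{4, 5}; now {4, 5}.
Read 'a': 4→{4}, 5→∅; now {4}.
Read 'b': 4→∅; now ∅.
The set is empty and remains empty for the remaining 1 symbol.

∅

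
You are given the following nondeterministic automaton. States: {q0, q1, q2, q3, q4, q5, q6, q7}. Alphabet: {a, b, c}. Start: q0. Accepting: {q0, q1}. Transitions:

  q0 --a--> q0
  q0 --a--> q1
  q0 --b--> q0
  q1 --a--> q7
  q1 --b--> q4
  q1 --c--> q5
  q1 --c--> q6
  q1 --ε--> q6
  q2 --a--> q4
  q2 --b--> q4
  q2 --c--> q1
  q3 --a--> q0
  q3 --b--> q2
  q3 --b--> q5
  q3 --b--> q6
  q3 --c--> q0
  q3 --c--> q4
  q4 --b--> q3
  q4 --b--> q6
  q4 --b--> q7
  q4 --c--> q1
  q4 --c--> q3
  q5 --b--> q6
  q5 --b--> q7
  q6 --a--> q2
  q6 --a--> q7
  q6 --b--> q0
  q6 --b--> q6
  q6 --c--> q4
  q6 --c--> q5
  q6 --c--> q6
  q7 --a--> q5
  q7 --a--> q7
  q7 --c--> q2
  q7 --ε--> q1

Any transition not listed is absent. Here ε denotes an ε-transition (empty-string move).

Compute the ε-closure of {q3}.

{q3}

Begin with {q3}.
No ε-moves leave this set, so the closure equals the set itself.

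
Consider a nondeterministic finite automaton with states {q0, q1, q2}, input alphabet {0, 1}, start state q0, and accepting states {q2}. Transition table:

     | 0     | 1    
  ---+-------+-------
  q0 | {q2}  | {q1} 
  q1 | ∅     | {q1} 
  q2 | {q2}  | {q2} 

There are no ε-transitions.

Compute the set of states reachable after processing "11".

{q1}

Start in {q0}.
Read '1': {q0} → {q1}.
Read '1': {q1} → {q1}.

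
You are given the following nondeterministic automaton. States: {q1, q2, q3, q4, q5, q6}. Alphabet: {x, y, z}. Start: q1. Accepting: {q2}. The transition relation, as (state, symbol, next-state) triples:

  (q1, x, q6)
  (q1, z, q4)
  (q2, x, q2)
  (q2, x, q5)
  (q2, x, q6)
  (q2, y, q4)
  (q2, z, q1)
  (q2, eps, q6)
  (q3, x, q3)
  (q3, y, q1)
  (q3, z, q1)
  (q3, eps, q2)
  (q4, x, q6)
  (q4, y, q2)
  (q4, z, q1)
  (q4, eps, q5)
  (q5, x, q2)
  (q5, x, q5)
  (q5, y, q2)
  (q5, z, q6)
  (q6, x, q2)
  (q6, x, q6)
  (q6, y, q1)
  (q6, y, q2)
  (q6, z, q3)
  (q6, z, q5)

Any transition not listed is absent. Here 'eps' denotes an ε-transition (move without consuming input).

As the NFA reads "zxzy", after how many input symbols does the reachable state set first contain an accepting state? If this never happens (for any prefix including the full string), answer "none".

Start in {q1}.
Read 'z': q1→{q4}; union {q4}; ε-closure = {q4, q5}.
Read 'x': q4→{q6}, q5→{q2, q5}; now {q2, q5, q6}.
None of the earlier sets intersect F, but {q2, q5, q6} does.

2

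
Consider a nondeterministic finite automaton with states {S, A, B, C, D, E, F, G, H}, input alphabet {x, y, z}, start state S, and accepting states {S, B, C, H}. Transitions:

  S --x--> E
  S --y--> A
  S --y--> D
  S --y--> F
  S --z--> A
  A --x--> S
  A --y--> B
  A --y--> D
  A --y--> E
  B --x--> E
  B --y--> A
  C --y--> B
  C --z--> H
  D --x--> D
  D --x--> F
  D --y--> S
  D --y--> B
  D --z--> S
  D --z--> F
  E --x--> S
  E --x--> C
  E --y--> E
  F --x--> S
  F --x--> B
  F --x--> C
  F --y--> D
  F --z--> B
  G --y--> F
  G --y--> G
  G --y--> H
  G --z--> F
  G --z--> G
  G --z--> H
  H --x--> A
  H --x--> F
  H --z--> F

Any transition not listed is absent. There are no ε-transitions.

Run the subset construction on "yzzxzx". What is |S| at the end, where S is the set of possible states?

1

Start in {S}.
Read 'y': S→{A, D, F}; now {A, D, F}.
Read 'z': A→∅, D→{S, F}, F→{B}; now {S, B, F}.
Read 'z': S→{A}, B→∅, F→{B}; now {A, B}.
Read 'x': A→{S}, B→{E}; now {S, E}.
Read 'z': S→{A}, E→∅; now {A}.
Read 'x': A→{S}; now {S}.
That set has 1 state.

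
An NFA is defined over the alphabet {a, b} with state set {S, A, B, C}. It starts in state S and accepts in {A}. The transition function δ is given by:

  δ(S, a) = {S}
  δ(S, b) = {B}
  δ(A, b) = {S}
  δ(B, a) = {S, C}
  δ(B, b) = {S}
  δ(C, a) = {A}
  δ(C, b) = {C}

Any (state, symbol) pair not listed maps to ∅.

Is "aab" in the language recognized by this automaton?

Start in {S}.
Read 'a': S→{S}; now {S}.
Read 'a': S→{S}; now {S}.
Read 'b': S→{B}; now {B}.
The final set {B} contains no accepting state.

No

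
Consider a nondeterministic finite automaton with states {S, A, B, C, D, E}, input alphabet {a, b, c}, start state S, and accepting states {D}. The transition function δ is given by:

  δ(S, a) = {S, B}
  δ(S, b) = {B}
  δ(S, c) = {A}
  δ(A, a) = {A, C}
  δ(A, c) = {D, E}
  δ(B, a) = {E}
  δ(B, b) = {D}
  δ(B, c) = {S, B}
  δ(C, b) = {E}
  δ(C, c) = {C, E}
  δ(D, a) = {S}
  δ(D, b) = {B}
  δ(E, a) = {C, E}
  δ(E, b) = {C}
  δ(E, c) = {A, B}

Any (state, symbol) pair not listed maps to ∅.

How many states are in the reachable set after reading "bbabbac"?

Start in {S}.
Read 'b': S→{B}; now {B}.
Read 'b': B→{D}; now {D}.
Read 'a': D→{S}; now {S}.
Read 'b': S→{B}; now {B}.
Read 'b': B→{D}; now {D}.
Read 'a': D→{S}; now {S}.
Read 'c': S→{A}; now {A}.
That set has 1 state.

1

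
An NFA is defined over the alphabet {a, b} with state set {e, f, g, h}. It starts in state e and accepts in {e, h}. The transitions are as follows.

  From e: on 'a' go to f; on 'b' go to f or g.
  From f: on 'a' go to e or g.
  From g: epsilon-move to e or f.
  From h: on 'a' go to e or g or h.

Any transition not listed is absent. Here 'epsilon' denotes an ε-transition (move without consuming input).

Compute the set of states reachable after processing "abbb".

∅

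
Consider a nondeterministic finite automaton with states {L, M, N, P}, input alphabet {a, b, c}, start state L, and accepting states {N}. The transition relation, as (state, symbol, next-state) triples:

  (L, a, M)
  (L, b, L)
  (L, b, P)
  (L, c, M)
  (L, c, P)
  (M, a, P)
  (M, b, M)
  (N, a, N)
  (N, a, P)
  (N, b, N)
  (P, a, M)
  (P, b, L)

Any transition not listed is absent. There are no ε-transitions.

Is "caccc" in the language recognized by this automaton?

No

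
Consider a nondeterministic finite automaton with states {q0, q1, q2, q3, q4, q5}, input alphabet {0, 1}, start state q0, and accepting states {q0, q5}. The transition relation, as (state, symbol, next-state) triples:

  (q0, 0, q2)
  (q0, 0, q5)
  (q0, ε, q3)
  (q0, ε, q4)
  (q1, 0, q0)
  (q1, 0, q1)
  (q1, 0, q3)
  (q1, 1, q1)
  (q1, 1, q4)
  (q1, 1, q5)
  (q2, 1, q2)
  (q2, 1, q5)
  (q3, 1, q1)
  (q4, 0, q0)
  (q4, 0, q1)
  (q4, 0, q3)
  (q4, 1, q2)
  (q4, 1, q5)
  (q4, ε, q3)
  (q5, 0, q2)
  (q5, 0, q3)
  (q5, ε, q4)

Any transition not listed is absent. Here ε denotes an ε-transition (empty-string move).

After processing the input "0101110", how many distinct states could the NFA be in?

5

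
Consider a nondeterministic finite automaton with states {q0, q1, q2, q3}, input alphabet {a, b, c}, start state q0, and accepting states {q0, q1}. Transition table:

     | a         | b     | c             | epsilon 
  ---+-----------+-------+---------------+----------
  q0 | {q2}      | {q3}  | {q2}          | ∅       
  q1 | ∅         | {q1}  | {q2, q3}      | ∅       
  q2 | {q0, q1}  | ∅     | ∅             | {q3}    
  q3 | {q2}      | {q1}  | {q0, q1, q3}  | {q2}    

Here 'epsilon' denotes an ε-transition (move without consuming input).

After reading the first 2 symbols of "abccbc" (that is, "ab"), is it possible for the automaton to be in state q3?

No

Start in {q0}.
Read 'a': q0→{q2}; union {q2}; ε-closure = {q2, q3}.
Read 'b': q2→∅, q3→{q1}; now {q1}.
State q3 is not in {q1}.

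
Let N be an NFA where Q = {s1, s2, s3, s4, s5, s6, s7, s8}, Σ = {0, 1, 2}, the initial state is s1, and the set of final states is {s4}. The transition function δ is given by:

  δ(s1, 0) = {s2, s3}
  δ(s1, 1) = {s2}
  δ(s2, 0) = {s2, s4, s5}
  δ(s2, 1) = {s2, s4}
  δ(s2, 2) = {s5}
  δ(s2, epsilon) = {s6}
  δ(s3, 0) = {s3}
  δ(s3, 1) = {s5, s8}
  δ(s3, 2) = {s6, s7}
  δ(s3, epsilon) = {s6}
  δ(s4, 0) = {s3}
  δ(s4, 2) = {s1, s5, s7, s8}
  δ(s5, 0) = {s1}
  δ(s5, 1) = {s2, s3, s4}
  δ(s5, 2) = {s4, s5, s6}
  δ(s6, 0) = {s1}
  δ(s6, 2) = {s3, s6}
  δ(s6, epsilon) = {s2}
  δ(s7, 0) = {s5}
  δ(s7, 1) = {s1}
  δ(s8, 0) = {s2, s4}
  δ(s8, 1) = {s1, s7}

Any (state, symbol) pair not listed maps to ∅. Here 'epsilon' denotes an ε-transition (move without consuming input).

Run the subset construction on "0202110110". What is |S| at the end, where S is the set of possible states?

6

Start in {s1}.
Read '0': {s1} → {s2, s3, s6}.
Read '2': {s2, s3, s6} → {s2, s3, s5, s6, s7}.
Read '0': {s2, s3, s5, s6, s7} → {s1, s2, s3, s4, s5, s6}.
Read '2': {s1, s2, s3, s4, s5, s6} → {s1, s2, s3, s4, s5, s6, s7, s8}.
Read '1': {s1, s2, s3, s4, s5, s6, s7, s8} → {s1, s2, s3, s4, s5, s6, s7, s8}.
Read '1': {s1, s2, s3, s4, s5, s6, s7, s8} → {s1, s2, s3, s4, s5, s6, s7, s8}.
Read '0': {s1, s2, s3, s4, s5, s6, s7, s8} → {s1, s2, s3, s4, s5, s6}.
Read '1': {s1, s2, s3, s4, s5, s6} → {s2, s3, s4, s5, s6, s8}.
Read '1': {s2, s3, s4, s5, s6, s8} → {s1, s2, s3, s4, s5, s6, s7, s8}.
Read '0': {s1, s2, s3, s4, s5, s6, s7, s8} → {s1, s2, s3, s4, s5, s6}.
That set has 6 states.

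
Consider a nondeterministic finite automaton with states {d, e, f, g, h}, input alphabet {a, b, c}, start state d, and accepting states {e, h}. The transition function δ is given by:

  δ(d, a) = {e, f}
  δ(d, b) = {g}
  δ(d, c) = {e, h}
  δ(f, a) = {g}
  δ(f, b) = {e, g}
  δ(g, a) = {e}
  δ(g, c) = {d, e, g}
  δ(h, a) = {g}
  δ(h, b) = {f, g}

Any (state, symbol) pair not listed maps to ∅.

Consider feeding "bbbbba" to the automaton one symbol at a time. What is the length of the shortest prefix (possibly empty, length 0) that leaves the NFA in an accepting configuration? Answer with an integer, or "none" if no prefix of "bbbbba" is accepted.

none

Start in {d}.
Read 'b': {d} → {g}.
Read 'b': {g} → ∅.
The set is empty and remains empty for the remaining 4 symbols.
No reachable set along the way intersects F.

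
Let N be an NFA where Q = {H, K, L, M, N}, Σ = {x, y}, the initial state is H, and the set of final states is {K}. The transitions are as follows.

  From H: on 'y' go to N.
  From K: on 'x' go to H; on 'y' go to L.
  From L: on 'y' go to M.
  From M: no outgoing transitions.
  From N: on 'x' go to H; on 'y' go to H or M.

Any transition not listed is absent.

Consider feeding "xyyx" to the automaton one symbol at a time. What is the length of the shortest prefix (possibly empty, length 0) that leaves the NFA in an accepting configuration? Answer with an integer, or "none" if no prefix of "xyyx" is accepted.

Start in {H}.
Read 'x': {H} → ∅.
The set is empty and remains empty for the remaining 3 symbols.
No reachable set along the way intersects F.

none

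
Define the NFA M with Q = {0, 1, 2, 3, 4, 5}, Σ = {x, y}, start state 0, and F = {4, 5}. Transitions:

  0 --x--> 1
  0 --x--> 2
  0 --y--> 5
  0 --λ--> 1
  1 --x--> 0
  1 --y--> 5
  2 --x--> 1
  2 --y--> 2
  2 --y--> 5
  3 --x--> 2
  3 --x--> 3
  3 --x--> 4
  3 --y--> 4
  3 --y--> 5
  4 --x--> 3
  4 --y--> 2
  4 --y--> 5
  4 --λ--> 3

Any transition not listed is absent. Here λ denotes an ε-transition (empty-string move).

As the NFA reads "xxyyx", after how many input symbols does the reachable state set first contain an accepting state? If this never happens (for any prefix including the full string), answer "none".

Start: ε-closure({0}) = {0, 1}.
Read 'x': 0→{1, 2}, 1→{0}; now {0, 1, 2}.
Read 'x': 0→{1, 2}, 1→{0}, 2→{1}; now {0, 1, 2}.
Read 'y': 0→{5}, 1→{5}, 2→{2, 5}; now {2, 5}.
None of the earlier sets intersect F, but {2, 5} does.

3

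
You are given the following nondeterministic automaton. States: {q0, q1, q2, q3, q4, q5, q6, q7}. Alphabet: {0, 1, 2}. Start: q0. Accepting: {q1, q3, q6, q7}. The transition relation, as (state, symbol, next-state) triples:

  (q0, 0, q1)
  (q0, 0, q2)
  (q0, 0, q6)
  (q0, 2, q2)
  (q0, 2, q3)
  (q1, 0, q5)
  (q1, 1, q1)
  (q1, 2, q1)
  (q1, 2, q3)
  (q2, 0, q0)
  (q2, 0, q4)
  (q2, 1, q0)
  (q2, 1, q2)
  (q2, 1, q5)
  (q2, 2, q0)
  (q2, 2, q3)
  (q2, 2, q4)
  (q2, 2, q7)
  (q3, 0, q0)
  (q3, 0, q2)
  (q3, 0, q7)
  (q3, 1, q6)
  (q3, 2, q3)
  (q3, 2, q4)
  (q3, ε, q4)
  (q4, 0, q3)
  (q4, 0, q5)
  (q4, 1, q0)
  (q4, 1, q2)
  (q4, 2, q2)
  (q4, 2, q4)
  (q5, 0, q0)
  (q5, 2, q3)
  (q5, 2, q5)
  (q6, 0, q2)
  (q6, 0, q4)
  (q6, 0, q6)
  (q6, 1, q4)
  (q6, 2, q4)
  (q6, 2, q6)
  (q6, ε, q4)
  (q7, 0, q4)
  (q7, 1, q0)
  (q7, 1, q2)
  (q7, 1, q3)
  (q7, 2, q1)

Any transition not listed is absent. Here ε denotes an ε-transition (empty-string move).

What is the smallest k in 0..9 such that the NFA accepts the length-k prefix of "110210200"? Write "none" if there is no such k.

Start in {q0}.
Read '1': {q0} → ∅.
The set is empty and remains empty for the remaining 8 symbols.
No reachable set along the way intersects F.

none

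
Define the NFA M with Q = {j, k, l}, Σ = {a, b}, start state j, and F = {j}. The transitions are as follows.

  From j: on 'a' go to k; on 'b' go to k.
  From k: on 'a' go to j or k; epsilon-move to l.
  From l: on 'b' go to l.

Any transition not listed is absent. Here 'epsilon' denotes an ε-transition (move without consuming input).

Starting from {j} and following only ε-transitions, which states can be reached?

Begin with {j}.
No ε-moves leave this set, so the closure equals the set itself.

{j}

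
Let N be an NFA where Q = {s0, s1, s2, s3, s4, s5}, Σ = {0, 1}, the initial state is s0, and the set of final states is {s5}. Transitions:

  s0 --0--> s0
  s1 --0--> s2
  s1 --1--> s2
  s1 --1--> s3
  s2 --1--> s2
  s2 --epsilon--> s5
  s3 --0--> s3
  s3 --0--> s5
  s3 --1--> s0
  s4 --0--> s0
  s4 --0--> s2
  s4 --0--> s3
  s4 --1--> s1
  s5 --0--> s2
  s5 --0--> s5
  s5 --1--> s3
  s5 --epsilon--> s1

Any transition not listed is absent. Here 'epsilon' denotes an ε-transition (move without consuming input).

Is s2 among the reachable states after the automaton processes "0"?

No

Start in {s0}.
Read '0': s0→{s0}; now {s0}.
State s2 is not in {s0}.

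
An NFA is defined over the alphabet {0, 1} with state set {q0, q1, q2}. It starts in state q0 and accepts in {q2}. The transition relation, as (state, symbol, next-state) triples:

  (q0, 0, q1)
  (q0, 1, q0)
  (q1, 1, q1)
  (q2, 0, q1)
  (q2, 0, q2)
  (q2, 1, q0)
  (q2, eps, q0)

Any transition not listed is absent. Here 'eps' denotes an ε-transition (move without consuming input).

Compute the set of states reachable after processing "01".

{q1}

Start in {q0}.
Read '0': q0→{q1}; now {q1}.
Read '1': q1→{q1}; now {q1}.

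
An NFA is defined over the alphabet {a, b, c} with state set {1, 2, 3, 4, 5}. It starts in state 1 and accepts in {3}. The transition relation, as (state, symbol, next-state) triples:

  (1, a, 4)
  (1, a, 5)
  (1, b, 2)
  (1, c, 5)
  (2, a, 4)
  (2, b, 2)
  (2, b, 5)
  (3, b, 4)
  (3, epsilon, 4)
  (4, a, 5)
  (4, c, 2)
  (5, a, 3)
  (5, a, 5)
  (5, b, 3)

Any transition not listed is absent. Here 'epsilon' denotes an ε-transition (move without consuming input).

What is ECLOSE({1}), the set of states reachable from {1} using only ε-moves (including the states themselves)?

Begin with {1}.
No ε-moves leave this set, so the closure equals the set itself.

{1}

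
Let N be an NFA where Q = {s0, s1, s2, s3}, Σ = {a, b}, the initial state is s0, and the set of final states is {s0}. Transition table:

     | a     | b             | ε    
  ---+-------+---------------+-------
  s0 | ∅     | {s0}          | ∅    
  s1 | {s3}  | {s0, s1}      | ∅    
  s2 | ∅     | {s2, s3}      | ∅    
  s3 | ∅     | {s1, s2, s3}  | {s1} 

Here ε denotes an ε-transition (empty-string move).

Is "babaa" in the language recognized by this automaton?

No

Start in {s0}.
Read 'b': {s0} → {s0}.
Read 'a': {s0} → ∅.
The set is empty and remains empty for the remaining 3 symbols.
The final set ∅ contains no accepting state.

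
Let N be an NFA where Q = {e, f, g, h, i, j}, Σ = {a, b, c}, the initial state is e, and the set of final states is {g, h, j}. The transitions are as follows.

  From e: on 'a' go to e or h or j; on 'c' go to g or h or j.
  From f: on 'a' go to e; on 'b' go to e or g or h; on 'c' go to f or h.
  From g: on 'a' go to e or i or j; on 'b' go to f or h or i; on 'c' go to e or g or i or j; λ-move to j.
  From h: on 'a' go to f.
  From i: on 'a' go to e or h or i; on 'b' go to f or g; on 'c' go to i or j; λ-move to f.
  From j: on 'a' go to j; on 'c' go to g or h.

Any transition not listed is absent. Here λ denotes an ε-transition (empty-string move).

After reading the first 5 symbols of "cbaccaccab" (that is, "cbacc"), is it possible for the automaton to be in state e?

Start in {e}.
Read 'c': e→{g, h, j}; now {g, h, j}.
Read 'b': g→{f, h, i}, h→∅, j→∅; now {f, h, i}.
Read 'a': f→{e}, h→{f}, i→{e, h, i}; now {e, f, h, i}.
Read 'c': e→{g, h, j}, f→{f, h}, h→∅, i→{i, j}; now {f, g, h, i, j}.
Read 'c': f→{f, h}, g→{e, g, i, j}, h→∅, i→{i, j}, j→{g, h}; now {e, f, g, h, i, j}.
State e is in {e, f, g, h, i, j}.

Yes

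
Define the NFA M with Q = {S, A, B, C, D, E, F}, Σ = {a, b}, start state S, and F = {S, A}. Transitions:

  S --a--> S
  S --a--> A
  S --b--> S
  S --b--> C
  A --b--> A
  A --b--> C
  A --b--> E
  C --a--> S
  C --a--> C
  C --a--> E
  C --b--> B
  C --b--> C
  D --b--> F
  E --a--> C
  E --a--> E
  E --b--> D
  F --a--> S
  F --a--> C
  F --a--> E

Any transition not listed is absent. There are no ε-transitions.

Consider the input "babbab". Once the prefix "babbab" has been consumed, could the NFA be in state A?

Start in {S}.
Read 'b': S→{S, C}; now {S, C}.
Read 'a': S→{S, A}, C→{S, C, E}; now {S, A, C, E}.
Read 'b': S→{S, C}, A→{A, C, E}, C→{B, C}, E→{D}; now {S, A, B, C, D, E}.
Read 'b': S→{S, C}, A→{A, C, E}, B→∅, C→{B, C}, D→{F}, E→{D}; now {S, A, B, C, D, E, F}.
Read 'a': S→{S, A}, A→∅, B→∅, C→{S, C, E}, D→∅, E→{C, E}, F→{S, C, E}; now {S, A, C, E}.
Read 'b': S→{S, C}, A→{A, C, E}, C→{B, C}, E→{D}; now {S, A, B, C, D, E}.
State A is in {S, A, B, C, D, E}.

Yes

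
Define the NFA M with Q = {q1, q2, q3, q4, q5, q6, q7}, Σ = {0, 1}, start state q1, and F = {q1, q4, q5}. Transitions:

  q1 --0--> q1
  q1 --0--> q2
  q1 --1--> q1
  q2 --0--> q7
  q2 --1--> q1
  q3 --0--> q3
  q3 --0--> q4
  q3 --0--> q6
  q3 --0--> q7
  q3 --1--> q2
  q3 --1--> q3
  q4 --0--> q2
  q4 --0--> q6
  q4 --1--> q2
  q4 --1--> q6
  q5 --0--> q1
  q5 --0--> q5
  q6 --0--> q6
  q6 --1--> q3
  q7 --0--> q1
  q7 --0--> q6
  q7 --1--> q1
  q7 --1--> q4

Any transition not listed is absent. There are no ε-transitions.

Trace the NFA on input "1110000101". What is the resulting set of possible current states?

{q1, q2, q3, q4, q6}

Start in {q1}.
Read '1': {q1} → {q1}.
Read '1': {q1} → {q1}.
Read '1': {q1} → {q1}.
Read '0': {q1} → {q1, q2}.
Read '0': {q1, q2} → {q1, q2, q7}.
Read '0': {q1, q2, q7} → {q1, q2, q6, q7}.
Read '0': {q1, q2, q6, q7} → {q1, q2, q6, q7}.
Read '1': {q1, q2, q6, q7} → {q1, q3, q4}.
Read '0': {q1, q3, q4} → {q1, q2, q3, q4, q6, q7}.
Read '1': {q1, q2, q3, q4, q6, q7} → {q1, q2, q3, q4, q6}.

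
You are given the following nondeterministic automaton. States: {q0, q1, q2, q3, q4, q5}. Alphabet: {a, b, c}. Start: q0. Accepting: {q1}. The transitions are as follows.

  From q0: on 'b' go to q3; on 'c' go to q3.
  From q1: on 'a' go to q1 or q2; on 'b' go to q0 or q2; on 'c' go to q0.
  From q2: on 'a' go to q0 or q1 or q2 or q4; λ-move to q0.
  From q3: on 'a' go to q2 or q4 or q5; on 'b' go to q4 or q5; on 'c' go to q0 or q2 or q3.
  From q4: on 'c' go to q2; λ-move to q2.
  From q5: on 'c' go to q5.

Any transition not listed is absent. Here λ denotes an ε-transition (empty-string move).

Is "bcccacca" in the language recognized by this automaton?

Yes

Start in {q0}.
Read 'b': q0→{q3}; now {q3}.
Read 'c': q3→{q0, q2, q3}; now {q0, q2, q3}.
Read 'c': q0→{q3}, q2→∅, q3→{q0, q2, q3}; now {q0, q2, q3}.
Read 'c': q0→{q3}, q2→∅, q3→{q0, q2, q3}; now {q0, q2, q3}.
Read 'a': q0→∅, q2→{q0, q1, q2, q4}, q3→{q2, q4, q5}; now {q0, q1, q2, q4, q5}.
Read 'c': q0→{q3}, q1→{q0}, q2→∅, q4→{q2}, q5→{q5}; now {q0, q2, q3, q5}.
Read 'c': q0→{q3}, q2→∅, q3→{q0, q2, q3}, q5→{q5}; now {q0, q2, q3, q5}.
Read 'a': q0→∅, q2→{q0, q1, q2, q4}, q3→{q2, q4, q5}, q5→∅; now {q0, q1, q2, q4, q5}.
The final set {q0, q1, q2, q4, q5} contains the accepting state q1.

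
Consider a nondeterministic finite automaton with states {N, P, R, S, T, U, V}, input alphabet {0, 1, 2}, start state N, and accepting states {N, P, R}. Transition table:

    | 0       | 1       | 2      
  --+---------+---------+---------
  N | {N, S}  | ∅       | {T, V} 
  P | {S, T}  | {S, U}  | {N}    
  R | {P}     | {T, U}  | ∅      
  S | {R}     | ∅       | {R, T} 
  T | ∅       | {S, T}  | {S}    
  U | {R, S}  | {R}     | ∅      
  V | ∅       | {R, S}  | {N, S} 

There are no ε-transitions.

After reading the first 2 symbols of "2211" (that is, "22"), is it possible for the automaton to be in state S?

Yes

Start in {N}.
Read '2': {N} → {T, V}.
Read '2': {T, V} → {N, S}.
State S is in {N, S}.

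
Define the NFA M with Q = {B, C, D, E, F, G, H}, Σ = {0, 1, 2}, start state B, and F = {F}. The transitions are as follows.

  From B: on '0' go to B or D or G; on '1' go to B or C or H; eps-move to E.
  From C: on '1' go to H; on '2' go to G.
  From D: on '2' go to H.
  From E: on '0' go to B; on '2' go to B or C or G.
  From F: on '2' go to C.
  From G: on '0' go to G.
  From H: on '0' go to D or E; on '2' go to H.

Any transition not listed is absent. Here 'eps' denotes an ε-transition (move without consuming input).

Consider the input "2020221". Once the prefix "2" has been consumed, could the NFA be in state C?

Start: ε-closure({B}) = {B, E}.
Read '2': {B, E} → {B, C, E, G}.
State C is in {B, C, E, G}.

Yes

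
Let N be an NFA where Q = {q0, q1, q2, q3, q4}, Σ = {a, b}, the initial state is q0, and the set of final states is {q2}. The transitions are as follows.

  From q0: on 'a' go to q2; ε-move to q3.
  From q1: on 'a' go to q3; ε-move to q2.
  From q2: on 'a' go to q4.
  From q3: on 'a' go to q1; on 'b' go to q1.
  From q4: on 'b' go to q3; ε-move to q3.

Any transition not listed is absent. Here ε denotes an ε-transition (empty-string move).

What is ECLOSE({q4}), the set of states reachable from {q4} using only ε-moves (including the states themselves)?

Begin with {q4}.
ε-move q4 → q3; add q3.

{q3, q4}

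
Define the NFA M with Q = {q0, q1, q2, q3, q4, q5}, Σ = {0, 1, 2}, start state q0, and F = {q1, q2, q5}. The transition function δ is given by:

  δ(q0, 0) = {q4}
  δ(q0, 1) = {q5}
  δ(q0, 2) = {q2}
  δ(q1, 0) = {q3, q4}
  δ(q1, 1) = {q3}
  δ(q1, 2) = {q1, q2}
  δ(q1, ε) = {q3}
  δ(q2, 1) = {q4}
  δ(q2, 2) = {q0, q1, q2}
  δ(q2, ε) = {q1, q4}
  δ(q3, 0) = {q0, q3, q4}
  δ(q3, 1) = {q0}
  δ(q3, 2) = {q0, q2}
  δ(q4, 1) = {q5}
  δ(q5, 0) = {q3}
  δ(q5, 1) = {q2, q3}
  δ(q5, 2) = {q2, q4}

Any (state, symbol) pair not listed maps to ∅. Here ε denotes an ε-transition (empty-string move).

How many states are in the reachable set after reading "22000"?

Start in {q0}.
Read '2': {q0} → {q1, q2, q3, q4}.
Read '2': {q1, q2, q3, q4} → {q0, q1, q2, q3, q4}.
Read '0': {q0, q1, q2, q3, q4} → {q0, q3, q4}.
Read '0': {q0, q3, q4} → {q0, q3, q4}.
Read '0': {q0, q3, q4} → {q0, q3, q4}.
That set has 3 states.

3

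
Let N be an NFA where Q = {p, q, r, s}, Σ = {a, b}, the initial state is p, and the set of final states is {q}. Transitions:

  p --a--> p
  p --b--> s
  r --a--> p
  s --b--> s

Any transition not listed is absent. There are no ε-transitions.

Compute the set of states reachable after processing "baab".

Start in {p}.
Read 'b': p→{s}; now {s}.
Read 'a': s→∅; now ∅.
The set is empty and remains empty for the remaining 2 symbols.

∅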